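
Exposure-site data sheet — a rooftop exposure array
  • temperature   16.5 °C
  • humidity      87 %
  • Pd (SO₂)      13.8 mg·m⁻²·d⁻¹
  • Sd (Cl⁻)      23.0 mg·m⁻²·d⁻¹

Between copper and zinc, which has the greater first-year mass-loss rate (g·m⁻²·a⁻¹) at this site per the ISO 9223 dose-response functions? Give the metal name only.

copper

copper: f(T) = -0.080·(T−10) [T>10 °C] = -0.5200
  SO₂ term: 0.0053·13.8^0.26·exp(0.059·87-0.5200) = 1.057
  Cl⁻ term: 0.01025·23.0^0.27·exp(0.036·87+0.049·16.5) = 1.229
  r_corr = 1.057 + 1.229 = 2.286 μm/a
  mass loss = 2.286 μm/a × 8.96 g/cm³ = 20.49 g·m⁻²·a⁻¹
zinc: f(T) = -0.071·(T−10) [T>10 °C] = -0.4615
  SO₂ term: 0.0129·13.8^0.44·exp(0.046·87-0.4615) = 1.412
  Cl⁻ term: 0.0175·23.0^0.57·exp(0.008·87+0.085·16.5) = 0.8523
  r_corr = 1.412 + 0.8523 = 2.264 μm/a
  mass loss = 2.264 μm/a × 7.14 g/cm³ = 16.17 g·m⁻²·a⁻¹
Ordering by g·m⁻²·a⁻¹: copper (20.5) > zinc (16.2)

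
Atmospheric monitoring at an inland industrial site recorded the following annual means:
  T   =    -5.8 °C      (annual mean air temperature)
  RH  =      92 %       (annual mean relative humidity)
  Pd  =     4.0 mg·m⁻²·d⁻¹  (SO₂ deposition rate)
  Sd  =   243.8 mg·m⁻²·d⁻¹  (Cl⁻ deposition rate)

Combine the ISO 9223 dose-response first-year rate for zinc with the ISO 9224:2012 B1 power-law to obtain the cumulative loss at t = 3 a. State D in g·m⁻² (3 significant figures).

zinc: temperature factor f = +0.038·(-15.8) = -0.6004
  SO₂ term: 0.0129·4.0^0.44·exp(0.046·92-0.6004) = 0.8968
  Sd branch = 0.0175·Sd^0.57·e^(0.008·RH+0.085·T) = 0.5119 μm/a
  r_corr = 0.8968 + 0.5119 = 1.409 μm/a
Long-term exponent b (ISO 9224 Table 2, B1) = 0.813
  D(3) = 1.409 × 3^0.813 = 1.409 × 2.443 = 3.441 μm
  Mass loss = 3.441 μm × 7.14 g/cm³ = 24.57 g·m⁻²

D(3) = 24.6 g·m⁻²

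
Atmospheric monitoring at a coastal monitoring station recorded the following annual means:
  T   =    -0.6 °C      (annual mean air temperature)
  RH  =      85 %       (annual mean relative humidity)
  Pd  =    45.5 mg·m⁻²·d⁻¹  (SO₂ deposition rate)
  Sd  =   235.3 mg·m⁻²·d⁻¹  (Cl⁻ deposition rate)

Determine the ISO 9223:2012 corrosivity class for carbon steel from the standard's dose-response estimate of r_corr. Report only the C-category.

carbon steel: f(T) = +0.150·(T−10) [T≤10 °C] = -1.5900
  sulphur-dioxide contribution → 14.39 μm/a
  chloride contribution → 48.62 μm/a
  total first-year rate 63 μm/a
Category bounds: 50…80 μm/a bracket r_corr ⇒ C4

C4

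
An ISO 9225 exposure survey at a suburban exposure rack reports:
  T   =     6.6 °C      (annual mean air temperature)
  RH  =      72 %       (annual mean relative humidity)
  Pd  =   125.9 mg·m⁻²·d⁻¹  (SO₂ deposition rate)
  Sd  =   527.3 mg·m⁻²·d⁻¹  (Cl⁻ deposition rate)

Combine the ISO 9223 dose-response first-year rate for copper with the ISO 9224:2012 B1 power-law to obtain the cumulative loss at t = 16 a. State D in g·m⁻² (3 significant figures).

copper: temperature factor f = +0.126·(-3.4) = -0.4284
  sulphur-dioxide contribution → 0.8494 μm/a
  chloride contribution → 1.028 μm/a
  ⇒ r_corr(copper) = 1.877 μm/a
Power-law: D(16) = r_corr · 16^0.667
  D(16) = 1.877 × 16^0.667 = 1.877 × 6.355 = 11.93 μm
  Mass loss = 11.93 μm × 8.96 g/cm³ = 106.9 g·m⁻²

D(16) = 107 g·m⁻²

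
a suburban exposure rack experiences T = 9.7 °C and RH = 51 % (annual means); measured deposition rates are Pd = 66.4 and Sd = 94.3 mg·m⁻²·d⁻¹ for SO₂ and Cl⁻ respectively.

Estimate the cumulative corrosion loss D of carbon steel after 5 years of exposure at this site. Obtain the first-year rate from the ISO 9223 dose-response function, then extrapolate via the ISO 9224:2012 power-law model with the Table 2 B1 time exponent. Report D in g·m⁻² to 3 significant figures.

D(5) = 1.00e+03 g·m⁻²

carbon steel: temperature factor f = +0.150·(-0.3) = -0.0450
  SO₂ term: 1.77·66.4^0.52·exp(0.02·51-0.0450) = 41.59
  Sd branch = 0.102·Sd^0.62·e^(0.033·RH+0.04·T) = 13.56 μm/a
  r_corr = 41.59 + 13.56 = 55.14 μm/a
ISO 9224: D(t) = r_corr · t^b with b = 0.523 (carbon steel, B1)
  D(5) = 55.14 × 5^0.523 = 55.14 × 2.32 = 128 μm
  Mass loss = 128 μm × 7.85 g/cm³ = 1004 g·m⁻²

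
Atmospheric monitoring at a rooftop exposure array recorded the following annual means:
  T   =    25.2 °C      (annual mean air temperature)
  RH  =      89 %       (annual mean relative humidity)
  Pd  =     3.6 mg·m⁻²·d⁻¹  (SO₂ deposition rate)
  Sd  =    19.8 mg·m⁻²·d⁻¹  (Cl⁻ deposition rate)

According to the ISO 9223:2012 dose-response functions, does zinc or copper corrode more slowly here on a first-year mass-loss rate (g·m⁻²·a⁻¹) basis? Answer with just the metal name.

zinc: f(T) = -0.071·(T−10) [T>10 °C] = -1.0792
  sulphur-dioxide contribution → 0.462 μm/a
  chloride contribution → 1.666 μm/a
  total first-year rate 2.128 μm/a
  mass loss = 2.128 μm/a × 7.14 g/cm³ = 15.19 g·m⁻²·a⁻¹
copper: T>10 °C ⇒ hinge -0.080·(25.2−10) = -1.2160
  sulphur-dioxide contribution → 0.4181 μm/a
  chloride contribution → 1.943 μm/a
  total first-year rate 2.362 μm/a
  mass loss = 2.362 μm/a × 8.96 g/cm³ = 21.16 g·m⁻²·a⁻¹
Ordering by g·m⁻²·a⁻¹: copper (21.2) > zinc (15.2)

zinc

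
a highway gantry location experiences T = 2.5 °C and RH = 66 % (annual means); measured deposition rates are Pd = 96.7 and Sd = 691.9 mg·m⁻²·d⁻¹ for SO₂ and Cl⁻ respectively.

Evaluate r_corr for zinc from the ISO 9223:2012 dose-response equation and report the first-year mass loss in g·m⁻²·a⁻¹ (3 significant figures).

r_corr = 21.7 g·m⁻²·a⁻¹

zinc: temperature factor f = +0.038·(-7.5) = -0.2850
  sulphur-dioxide contribution → 1.51 μm/a
  chloride contribution → 1.526 μm/a
  total first-year rate 3.035 μm/a
Convert to mass loss: 3.035 μm/a × 7.14 g/cm³ = 21.67 g·m⁻²·a⁻¹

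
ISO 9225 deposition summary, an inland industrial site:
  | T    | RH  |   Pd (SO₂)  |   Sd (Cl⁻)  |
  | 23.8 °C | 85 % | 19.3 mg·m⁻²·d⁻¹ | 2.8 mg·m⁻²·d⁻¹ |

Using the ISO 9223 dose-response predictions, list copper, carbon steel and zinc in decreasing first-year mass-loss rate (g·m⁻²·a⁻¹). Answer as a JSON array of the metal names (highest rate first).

copper: f(T) = -0.080·(T−10) [T>10 °C] = -1.1040
  sulphur-dioxide contribution → 0.5715 μm/a
  chloride contribution → 0.9266 μm/a
  total first-year rate 1.498 μm/a
  mass loss = 1.498 μm/a × 8.96 g/cm³ = 13.42 g·m⁻²·a⁻¹
carbon steel: temperature factor f = -0.054·(13.8) = -0.7452
  sulphur-dioxide contribution → 21.44 μm/a
  chloride contribution → 8.27 μm/a
  total first-year rate 29.7 μm/a
  mass loss = 29.7 μm/a × 7.85 g/cm³ = 233.2 g·m⁻²·a⁻¹
zinc: T>10 °C ⇒ hinge -0.071·(23.8−10) = -0.9798
  sulphur-dioxide contribution → 0.8888 μm/a
  chloride contribution → 0.4697 μm/a
  total first-year rate 1.358 μm/a
  mass loss = 1.358 μm/a × 7.14 g/cm³ = 9.7 g·m⁻²·a⁻¹
Ordering by g·m⁻²·a⁻¹: carbon steel (233) > copper (13.4) > zinc (9.7)

["carbon steel", "copper", "zinc"]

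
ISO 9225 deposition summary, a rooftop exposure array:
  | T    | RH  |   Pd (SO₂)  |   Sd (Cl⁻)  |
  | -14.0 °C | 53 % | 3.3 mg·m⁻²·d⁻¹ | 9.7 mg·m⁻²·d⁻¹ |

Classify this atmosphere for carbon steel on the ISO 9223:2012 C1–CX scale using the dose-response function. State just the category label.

C2

carbon steel: f(T) = +0.150·(T−10) [T≤10 °C] = -3.6000
  sulphur-dioxide contribution → 0.2597 μm/a
  chloride contribution → 1.37 μm/a
  ⇒ r_corr(carbon steel) = 1.63 μm/a
1.63 μm/a falls in (1.3, 25] for carbon steel → category C2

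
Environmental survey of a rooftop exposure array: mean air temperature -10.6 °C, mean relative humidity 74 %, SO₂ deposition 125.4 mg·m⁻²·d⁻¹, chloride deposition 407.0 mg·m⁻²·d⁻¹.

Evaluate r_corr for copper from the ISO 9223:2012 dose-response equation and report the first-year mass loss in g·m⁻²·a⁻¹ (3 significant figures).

copper: temperature factor f = +0.126·(-20.6) = -2.5956
  Pd branch = 0.0053·Pd^0.26·e^(0.059·RH+f) = 0.1093 μm/a
  Sd branch = 0.01025·Sd^0.27·e^(0.036·RH+0.049·T) = 0.4433 μm/a
  r_corr = 0.1093 + 0.4433 = 0.5526 μm/a
Convert to mass loss: 0.5526 μm/a × 8.96 g/cm³ = 4.952 g·m⁻²·a⁻¹

r_corr = 4.95 g·m⁻²·a⁻¹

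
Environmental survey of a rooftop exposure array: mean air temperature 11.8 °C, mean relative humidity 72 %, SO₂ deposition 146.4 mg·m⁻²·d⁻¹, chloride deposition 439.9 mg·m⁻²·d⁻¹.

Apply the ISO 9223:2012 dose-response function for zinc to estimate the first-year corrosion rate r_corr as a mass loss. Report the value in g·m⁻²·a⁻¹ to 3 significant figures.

r_corr = 39.4 g·m⁻²·a⁻¹

zinc: f(T) = -0.071·(T−10) [T>10 °C] = -0.1278
  SO₂ term: 0.0129·146.4^0.44·exp(0.046·72-0.1278) = 2.795
  Cl⁻ term: 0.0175·439.9^0.57·exp(0.008·72+0.085·11.8) = 2.726
  r_corr = 2.795 + 2.726 = 5.52 μm/a
Convert to mass loss: 5.52 μm/a × 7.14 g/cm³ = 39.42 g·m⁻²·a⁻¹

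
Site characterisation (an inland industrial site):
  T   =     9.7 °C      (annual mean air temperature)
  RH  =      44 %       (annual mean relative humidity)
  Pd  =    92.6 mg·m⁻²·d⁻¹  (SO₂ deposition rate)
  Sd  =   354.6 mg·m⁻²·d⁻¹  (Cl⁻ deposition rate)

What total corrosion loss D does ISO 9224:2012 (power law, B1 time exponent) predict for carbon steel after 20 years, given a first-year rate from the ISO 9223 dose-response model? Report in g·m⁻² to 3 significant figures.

D(20) = 2.54e+03 g·m⁻²

carbon steel: f(T) = +0.150·(T−10) [T≤10 °C] = -0.0450
  SO₂ term: 1.77·92.6^0.52·exp(0.02·44-0.0450) = 42.98
  Cl⁻ term: 0.102·354.6^0.62·exp(0.033·44+0.04·9.7) = 24.46
  sum: 42.98 + 24.46 → r_corr = 67.44 μm/a
ISO 9224: D(t) = r_corr · t^b with b = 0.523 (carbon steel, B1)
  D(20) = 67.44 × 20^0.523 = 67.44 × 4.791 = 323.1 μm
  Mass loss = 323.1 μm × 7.85 g/cm³ = 2537 g·m⁻²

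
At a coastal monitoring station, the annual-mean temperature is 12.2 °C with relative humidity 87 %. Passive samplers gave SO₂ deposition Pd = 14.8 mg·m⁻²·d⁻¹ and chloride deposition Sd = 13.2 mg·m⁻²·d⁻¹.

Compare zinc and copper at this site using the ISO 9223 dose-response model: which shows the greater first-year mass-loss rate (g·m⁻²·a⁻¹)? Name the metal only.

copper

zinc: f(T) = -0.071·(T−10) [T>10 °C] = -0.1562
  sulphur-dioxide contribution → 1.976 μm/a
  chloride contribution → 0.4309 μm/a
  total first-year rate 2.407 μm/a
  mass loss = 2.407 μm/a × 7.14 g/cm³ = 17.18 g·m⁻²·a⁻¹
copper: temperature factor f = -0.080·(2.2) = -0.1760
  sulphur-dioxide contribution → 1.518 μm/a
  chloride contribution → 0.8573 μm/a
  ⇒ r_corr(copper) = 2.376 μm/a
  mass loss = 2.376 μm/a × 8.96 g/cm³ = 21.28 g·m⁻²·a⁻¹
Ordering by g·m⁻²·a⁻¹: copper (21.3) > zinc (17.2)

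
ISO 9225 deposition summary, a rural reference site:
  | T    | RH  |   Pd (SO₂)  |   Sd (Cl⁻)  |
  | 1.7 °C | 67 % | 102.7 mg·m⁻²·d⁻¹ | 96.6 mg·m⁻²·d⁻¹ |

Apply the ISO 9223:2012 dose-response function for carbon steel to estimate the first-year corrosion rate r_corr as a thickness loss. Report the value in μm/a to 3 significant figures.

r_corr = 38.6 μm/a

carbon steel: f(T) = +0.150·(T−10) [T≤10 °C] = -1.2450
  Pd branch = 1.77·Pd^0.52·e^(0.02·RH+f) = 21.64 μm/a
  Sd branch = 0.102·Sd^0.62·e^(0.033·RH+0.04·T) = 16.95 μm/a
  r_corr = 21.64 + 16.95 = 38.58 μm/a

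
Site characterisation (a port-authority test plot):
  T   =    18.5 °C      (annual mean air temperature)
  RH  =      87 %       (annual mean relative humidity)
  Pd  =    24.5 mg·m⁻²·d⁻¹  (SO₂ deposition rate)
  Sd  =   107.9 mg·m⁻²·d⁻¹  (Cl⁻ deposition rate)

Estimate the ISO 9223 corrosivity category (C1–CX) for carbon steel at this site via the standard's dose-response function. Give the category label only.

carbon steel: f(T) = -0.054·(T−10) [T>10 °C] = -0.4590
  Pd branch = 1.77·Pd^0.52·e^(0.02·RH+f) = 33.63 μm/a
  Cl⁻ term: 0.102·107.9^0.62·exp(0.033·87+0.04·18.5) = 68.76
  r_corr = 33.63 + 68.76 = 102.4 μm/a
ISO 9223 Table 2 (carbon steel): 80 < 102 ≤ 200 μm/a ⇒ C5

C5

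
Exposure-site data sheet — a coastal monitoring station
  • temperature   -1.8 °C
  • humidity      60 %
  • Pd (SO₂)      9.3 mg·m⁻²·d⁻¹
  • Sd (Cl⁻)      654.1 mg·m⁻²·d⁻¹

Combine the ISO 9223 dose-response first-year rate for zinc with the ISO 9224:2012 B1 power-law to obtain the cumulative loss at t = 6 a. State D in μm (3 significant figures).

D(6) = 5.68 μm

zinc: T≤10 °C ⇒ hinge +0.038·(-1.8−10) = -0.4484
  SO₂ term: 0.0129·9.3^0.44·exp(0.046·60-0.4484) = 0.3472
  Cl⁻ term: 0.0175·654.1^0.57·exp(0.008·60+0.085·-1.8) = 0.9772
  r_corr = 0.3472 + 0.9772 = 1.324 μm/a
Power-law: D(6) = r_corr · 6^0.813
  D(6) = 1.324 × 6^0.813 = 1.324 × 4.292 = 5.684 μm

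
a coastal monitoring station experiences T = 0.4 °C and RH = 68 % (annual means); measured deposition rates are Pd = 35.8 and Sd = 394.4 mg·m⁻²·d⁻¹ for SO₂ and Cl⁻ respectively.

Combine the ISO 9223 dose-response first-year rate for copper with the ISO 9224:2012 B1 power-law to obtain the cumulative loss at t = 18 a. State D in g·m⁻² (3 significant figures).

copper: temperature factor f = +0.126·(-9.6) = -1.2096
  SO₂ term: 0.0053·35.8^0.26·exp(0.059·68-1.2096) = 0.2215
  Cl⁻ term: 0.01025·394.4^0.27·exp(0.036·68+0.049·0.4) = 0.6071
  r_corr = 0.2215 + 0.6071 = 0.8286 μm/a
ISO 9224: D(t) = r_corr · t^b with b = 0.667 (copper, B1)
  D(18) = 0.8286 × 18^0.667 = 0.8286 × 6.875 = 5.697 μm
  Mass loss = 5.697 μm × 8.96 g/cm³ = 51.04 g·m⁻²

D(18) = 51.0 g·m⁻²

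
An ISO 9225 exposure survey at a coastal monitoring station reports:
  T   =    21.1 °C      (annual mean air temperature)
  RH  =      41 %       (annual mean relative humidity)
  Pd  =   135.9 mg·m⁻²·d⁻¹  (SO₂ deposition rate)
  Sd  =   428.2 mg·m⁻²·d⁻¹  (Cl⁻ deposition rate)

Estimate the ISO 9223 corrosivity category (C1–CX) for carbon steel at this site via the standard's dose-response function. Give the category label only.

C4

carbon steel: temperature factor f = -0.054·(11.1) = -0.5994
  Pd branch = 1.77·Pd^0.52·e^(0.02·RH+f) = 28.38 μm/a
  Cl⁻ term: 0.102·428.2^0.62·exp(0.033·41+0.04·21.1) = 39.3
  r_corr = 28.38 + 39.3 = 67.68 μm/a
67.7 μm/a falls in (50, 80] for carbon steel → category C4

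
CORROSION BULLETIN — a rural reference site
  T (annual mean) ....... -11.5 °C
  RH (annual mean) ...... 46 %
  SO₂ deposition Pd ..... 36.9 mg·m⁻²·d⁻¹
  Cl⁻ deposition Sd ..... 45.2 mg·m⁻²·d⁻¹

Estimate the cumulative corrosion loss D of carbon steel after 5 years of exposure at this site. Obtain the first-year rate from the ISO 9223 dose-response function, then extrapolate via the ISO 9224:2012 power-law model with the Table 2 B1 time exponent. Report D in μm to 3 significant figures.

D(5) = 9.92 μm

carbon steel: f(T) = +0.150·(T−10) [T≤10 °C] = -3.2250
  Pd branch = 1.77·Pd^0.52·e^(0.02·RH+f) = 1.153 μm/a
  Sd branch = 0.102·Sd^0.62·e^(0.033·RH+0.04·T) = 3.121 μm/a
  sum: 1.153 + 3.121 → r_corr = 4.274 μm/a
Power-law: D(5) = r_corr · 5^0.523
  D(5) = 4.274 × 5^0.523 = 4.274 × 2.32 = 9.917 μm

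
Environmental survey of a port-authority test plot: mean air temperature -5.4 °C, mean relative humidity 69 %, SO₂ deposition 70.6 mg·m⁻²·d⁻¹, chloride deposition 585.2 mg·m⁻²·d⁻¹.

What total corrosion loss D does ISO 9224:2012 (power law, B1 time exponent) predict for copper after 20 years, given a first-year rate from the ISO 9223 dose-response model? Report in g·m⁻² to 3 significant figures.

copper: T≤10 °C ⇒ hinge +0.126·(-5.4−10) = -1.9404
  sulphur-dioxide contribution → 0.135 μm/a
  chloride contribution → 0.5269 μm/a
  total first-year rate 0.6619 μm/a
Long-term exponent b (ISO 9224 Table 2, B1) = 0.667
  D(20) = 0.6619 × 20^0.667 = 0.6619 × 7.375 = 4.882 μm
  Mass loss = 4.882 μm × 8.96 g/cm³ = 43.74 g·m⁻²

D(20) = 43.7 g·m⁻²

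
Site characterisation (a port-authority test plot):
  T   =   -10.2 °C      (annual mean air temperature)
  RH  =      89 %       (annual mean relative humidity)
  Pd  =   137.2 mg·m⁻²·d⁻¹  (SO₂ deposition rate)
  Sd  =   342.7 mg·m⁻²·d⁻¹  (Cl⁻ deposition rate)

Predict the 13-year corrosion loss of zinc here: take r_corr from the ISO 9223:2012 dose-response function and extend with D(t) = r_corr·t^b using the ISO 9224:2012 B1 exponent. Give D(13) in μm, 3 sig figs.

zinc: temperature factor f = +0.038·(-20.2) = -0.7676
  Pd branch = 0.0129·Pd^0.44·e^(0.046·RH+f) = 3.131 μm/a
  Cl⁻ term: 0.0175·342.7^0.57·exp(0.008·89+0.085·-10.2) = 0.4175
  r_corr = 3.131 + 0.4175 = 3.548 μm/a
Power-law: D(13) = r_corr · 13^0.813
  D(13) = 3.548 × 13^0.813 = 3.548 × 8.047 = 28.55 μm

D(13) = 28.6 μm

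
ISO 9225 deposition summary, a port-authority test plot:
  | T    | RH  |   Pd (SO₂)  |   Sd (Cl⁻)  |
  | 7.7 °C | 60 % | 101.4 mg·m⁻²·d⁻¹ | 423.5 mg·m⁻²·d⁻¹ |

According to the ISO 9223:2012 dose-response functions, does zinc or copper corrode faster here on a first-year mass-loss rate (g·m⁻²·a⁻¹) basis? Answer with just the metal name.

zinc: T≤10 °C ⇒ hinge +0.038·(7.7−10) = -0.0874
  Pd branch = 0.0129·Pd^0.44·e^(0.046·RH+f) = 1.425 μm/a
  Cl⁻ term: 0.0175·423.5^0.57·exp(0.008·60+0.085·7.7) = 1.71
  r_corr = 1.425 + 1.71 = 3.136 μm/a
  mass loss = 3.136 μm/a × 7.14 g/cm³ = 22.39 g·m⁻²·a⁻¹
copper: temperature factor f = +0.126·(-2.3) = -0.2898
  SO₂ term: 0.0053·101.4^0.26·exp(0.059·60-0.2898) = 0.4543
  Cl⁻ term: 0.01025·423.5^0.27·exp(0.036·60+0.049·7.7) = 0.6636
  sum: 0.4543 + 0.6636 → r_corr = 1.118 μm/a
  mass loss = 1.118 μm/a × 8.96 g/cm³ = 10.02 g·m⁻²·a⁻¹
Ordering by g·m⁻²·a⁻¹: zinc (22.4) > copper (10)

zinc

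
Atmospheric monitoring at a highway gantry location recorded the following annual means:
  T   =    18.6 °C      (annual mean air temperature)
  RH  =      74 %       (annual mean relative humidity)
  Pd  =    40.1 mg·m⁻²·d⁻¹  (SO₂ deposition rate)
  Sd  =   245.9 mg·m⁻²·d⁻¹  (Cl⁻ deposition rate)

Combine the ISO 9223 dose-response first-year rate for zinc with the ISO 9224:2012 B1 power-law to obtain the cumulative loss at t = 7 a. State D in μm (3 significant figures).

D(7) = 22.4 μm

zinc: T>10 °C ⇒ hinge -0.071·(18.6−10) = -0.6106
  Pd branch = 0.0129·Pd^0.44·e^(0.046·RH+f) = 1.069 μm/a
  Cl⁻ term: 0.0175·245.9^0.57·exp(0.008·74+0.085·18.6) = 3.544
  sum: 1.069 + 3.544 → r_corr = 4.613 μm/a
Power-law: D(7) = r_corr · 7^0.813
  D(7) = 4.613 × 7^0.813 = 4.613 × 4.865 = 22.44 μm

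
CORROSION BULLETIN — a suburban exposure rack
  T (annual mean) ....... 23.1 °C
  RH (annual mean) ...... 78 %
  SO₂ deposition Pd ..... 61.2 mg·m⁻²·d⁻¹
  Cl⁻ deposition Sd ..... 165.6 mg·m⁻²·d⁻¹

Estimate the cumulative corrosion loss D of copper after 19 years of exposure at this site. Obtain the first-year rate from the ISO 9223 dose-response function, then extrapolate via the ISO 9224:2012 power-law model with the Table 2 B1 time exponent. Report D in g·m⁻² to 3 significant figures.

copper: T>10 °C ⇒ hinge -0.080·(23.1−10) = -1.0480
  sulphur-dioxide contribution → 0.5399 μm/a
  chloride contribution → 2.094 μm/a
  total first-year rate 2.634 μm/a
Long-term exponent b (ISO 9224 Table 2, B1) = 0.667
  D(19) = 2.634 × 19^0.667 = 2.634 × 7.127 = 18.77 μm
  Mass loss = 18.77 μm × 8.96 g/cm³ = 168.2 g·m⁻²

D(19) = 168 g·m⁻²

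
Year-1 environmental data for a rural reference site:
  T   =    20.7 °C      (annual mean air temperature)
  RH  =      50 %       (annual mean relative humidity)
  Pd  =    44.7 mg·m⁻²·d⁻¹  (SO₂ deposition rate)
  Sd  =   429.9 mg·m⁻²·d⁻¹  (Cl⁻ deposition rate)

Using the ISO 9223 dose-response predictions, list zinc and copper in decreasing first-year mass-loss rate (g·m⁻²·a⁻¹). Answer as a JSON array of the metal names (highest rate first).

zinc: temperature factor f = -0.071·(10.7) = -0.7597
  SO₂ term: 0.0129·44.7^0.44·exp(0.046·50-0.7597) = 0.3204
  Cl⁻ term: 0.0175·429.9^0.57·exp(0.008·50+0.085·20.7) = 4.807
  sum: 0.3204 + 4.807 → r_corr = 5.128 μm/a
  mass loss = 5.128 μm/a × 7.14 g/cm³ = 36.61 g·m⁻²·a⁻¹
copper: f(T) = -0.080·(T−10) [T>10 °C] = -0.8560
  Pd branch = 0.0053·Pd^0.26·e^(0.059·RH+f) = 0.1155 μm/a
  Sd branch = 0.01025·Sd^0.27·e^(0.036·RH+0.049·T) = 0.879 μm/a
  sum: 0.1155 + 0.879 → r_corr = 0.9945 μm/a
  mass loss = 0.9945 μm/a × 8.96 g/cm³ = 8.911 g·m⁻²·a⁻¹
Ordering by g·m⁻²·a⁻¹: zinc (36.6) > copper (8.91)

["zinc", "copper"]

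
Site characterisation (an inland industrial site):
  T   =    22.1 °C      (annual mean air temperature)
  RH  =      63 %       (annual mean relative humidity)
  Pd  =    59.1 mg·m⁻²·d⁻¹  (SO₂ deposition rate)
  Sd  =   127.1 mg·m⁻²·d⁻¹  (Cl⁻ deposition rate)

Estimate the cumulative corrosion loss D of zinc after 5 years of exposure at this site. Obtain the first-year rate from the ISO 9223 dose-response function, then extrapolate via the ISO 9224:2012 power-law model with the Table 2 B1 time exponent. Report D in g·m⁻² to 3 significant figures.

D(5) = 95.0 g·m⁻²

zinc: temperature factor f = -0.071·(12.1) = -0.8591
  sulphur-dioxide contribution → 0.5964 μm/a
  chloride contribution → 3 μm/a
  total first-year rate 3.596 μm/a
ISO 9224: D(t) = r_corr · t^b with b = 0.813 (zinc, B1)
  D(5) = 3.596 × 5^0.813 = 3.596 × 3.701 = 13.31 μm
  Mass loss = 13.31 μm × 7.14 g/cm³ = 95.02 g·m⁻²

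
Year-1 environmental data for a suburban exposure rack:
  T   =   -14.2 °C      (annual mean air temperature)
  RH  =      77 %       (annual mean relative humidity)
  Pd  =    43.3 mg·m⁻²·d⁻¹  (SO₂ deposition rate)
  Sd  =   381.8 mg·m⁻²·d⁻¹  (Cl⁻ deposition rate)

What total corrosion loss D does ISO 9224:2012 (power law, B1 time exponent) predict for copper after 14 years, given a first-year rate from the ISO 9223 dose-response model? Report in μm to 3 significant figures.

D(14) = 2.73 μm

copper: temperature factor f = +0.126·(-24.2) = -3.0492
  sulphur-dioxide contribution → 0.06288 μm/a
  chloride contribution → 0.4069 μm/a
  total first-year rate 0.4698 μm/a
Power-law: D(14) = r_corr · 14^0.667
  D(14) = 0.4698 × 14^0.667 = 0.4698 × 5.814 = 2.731 μm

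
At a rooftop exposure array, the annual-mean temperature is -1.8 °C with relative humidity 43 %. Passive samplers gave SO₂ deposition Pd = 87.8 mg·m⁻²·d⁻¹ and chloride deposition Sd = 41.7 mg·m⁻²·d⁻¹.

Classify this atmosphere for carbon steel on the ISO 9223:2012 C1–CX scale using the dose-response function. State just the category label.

carbon steel: T≤10 °C ⇒ hinge +0.150·(-1.8−10) = -1.7700
  Pd branch = 1.77·Pd^0.52·e^(0.02·RH+f) = 7.301 μm/a
  Cl⁻ term: 0.102·41.7^0.62·exp(0.033·43+0.04·-1.8) = 3.964
  sum: 7.301 + 3.964 → r_corr = 11.26 μm/a
ISO 9223 Table 2 (carbon steel): 1.3 < 11.3 ≤ 25 μm/a ⇒ C2

C2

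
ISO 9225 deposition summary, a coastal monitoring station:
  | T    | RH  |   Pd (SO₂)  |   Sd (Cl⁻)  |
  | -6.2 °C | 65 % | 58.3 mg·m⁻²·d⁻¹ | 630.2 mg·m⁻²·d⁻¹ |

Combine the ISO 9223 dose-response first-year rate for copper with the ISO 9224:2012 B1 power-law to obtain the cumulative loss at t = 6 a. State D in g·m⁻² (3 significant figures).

D(6) = 16.0 g·m⁻²

copper: temperature factor f = +0.126·(-16.2) = -2.0412
  SO₂ term: 0.0053·58.3^0.26·exp(0.059·65-2.0412) = 0.0917
  Sd branch = 0.01025·Sd^0.27·e^(0.036·RH+0.049·T) = 0.4476 μm/a
  r_corr = 0.0917 + 0.4476 = 0.5393 μm/a
Power-law: D(6) = r_corr · 6^0.667
  D(6) = 0.5393 × 6^0.667 = 0.5393 × 3.304 = 1.782 μm
  Mass loss = 1.782 μm × 8.96 g/cm³ = 15.97 g·m⁻²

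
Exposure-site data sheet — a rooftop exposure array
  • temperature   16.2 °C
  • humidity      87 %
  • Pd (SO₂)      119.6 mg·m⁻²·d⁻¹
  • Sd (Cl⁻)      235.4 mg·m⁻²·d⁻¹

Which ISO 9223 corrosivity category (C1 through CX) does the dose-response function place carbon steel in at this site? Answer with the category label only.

C5

carbon steel: f(T) = -0.054·(T−10) [T>10 °C] = -0.3348
  sulphur-dioxide contribution → 86.83 μm/a
  chloride contribution → 101.7 μm/a
  total first-year rate 188.5 μm/a
189 μm/a falls in (80, 200] for carbon steel → category C5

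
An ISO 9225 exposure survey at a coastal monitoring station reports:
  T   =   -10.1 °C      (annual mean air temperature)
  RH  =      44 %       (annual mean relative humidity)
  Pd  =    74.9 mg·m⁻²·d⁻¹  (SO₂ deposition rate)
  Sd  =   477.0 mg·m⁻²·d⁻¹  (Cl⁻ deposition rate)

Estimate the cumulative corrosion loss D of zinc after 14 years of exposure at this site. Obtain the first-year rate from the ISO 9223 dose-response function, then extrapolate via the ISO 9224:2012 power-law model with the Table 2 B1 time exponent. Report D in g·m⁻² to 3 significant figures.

zinc: T≤10 °C ⇒ hinge +0.038·(-10.1−10) = -0.7638
  Pd branch = 0.0129·Pd^0.44·e^(0.046·RH+f) = 0.3039 μm/a
  Sd branch = 0.0175·Sd^0.57·e^(0.008·RH+0.085·T) = 0.3547 μm/a
  sum: 0.3039 + 0.3547 → r_corr = 0.6585 μm/a
Power-law: D(14) = r_corr · 14^0.813
  D(14) = 0.6585 × 14^0.813 = 0.6585 × 8.547 = 5.628 μm
  Mass loss = 5.628 μm × 7.14 g/cm³ = 40.19 g·m⁻²

D(14) = 40.2 g·m⁻²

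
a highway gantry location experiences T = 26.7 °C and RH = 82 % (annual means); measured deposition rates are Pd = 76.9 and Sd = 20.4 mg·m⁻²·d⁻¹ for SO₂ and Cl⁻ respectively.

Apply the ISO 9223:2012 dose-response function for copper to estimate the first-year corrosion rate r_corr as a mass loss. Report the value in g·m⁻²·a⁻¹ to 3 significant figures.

r_corr = 19.6 g·m⁻²·a⁻¹

copper: f(T) = -0.080·(T−10) [T>10 °C] = -1.3360
  sulphur-dioxide contribution → 0.5439 μm/a
  chloride contribution → 1.639 μm/a
  ⇒ r_corr(copper) = 2.183 μm/a
Convert to mass loss: 2.183 μm/a × 8.96 g/cm³ = 19.56 g·m⁻²·a⁻¹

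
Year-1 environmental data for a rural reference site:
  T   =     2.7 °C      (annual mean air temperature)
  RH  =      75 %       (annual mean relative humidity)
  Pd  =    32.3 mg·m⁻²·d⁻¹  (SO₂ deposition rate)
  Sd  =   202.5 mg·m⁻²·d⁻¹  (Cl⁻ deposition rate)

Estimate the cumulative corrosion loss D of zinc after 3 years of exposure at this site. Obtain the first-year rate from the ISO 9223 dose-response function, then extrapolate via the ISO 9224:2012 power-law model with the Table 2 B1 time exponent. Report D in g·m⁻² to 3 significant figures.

D(3) = 39.2 g·m⁻²

zinc: T≤10 °C ⇒ hinge +0.038·(2.7−10) = -0.2774
  sulphur-dioxide contribution → 1.421 μm/a
  chloride contribution → 0.8278 μm/a
  total first-year rate 2.248 μm/a
Power-law: D(3) = r_corr · 3^0.813
  D(3) = 2.248 × 3^0.813 = 2.248 × 2.443 = 5.493 μm
  Mass loss = 5.493 μm × 7.14 g/cm³ = 39.22 g·m⁻²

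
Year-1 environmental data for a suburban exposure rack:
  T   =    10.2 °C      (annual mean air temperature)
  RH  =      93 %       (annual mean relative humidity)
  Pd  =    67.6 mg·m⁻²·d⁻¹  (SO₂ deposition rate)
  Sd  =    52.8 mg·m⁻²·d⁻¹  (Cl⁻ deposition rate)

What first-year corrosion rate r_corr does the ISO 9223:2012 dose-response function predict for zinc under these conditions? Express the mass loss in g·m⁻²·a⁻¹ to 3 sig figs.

zinc: T>10 °C ⇒ hinge -0.071·(10.2−10) = -0.0142
  SO₂ term: 0.0129·67.6^0.44·exp(0.046·93-0.0142) = 5.855
  Sd branch = 0.0175·Sd^0.57·e^(0.008·RH+0.085·T) = 0.8406 μm/a
  r_corr = 5.855 + 0.8406 = 6.695 μm/a
Convert to mass loss: 6.695 μm/a × 7.14 g/cm³ = 47.81 g·m⁻²·a⁻¹

r_corr = 47.8 g·m⁻²·a⁻¹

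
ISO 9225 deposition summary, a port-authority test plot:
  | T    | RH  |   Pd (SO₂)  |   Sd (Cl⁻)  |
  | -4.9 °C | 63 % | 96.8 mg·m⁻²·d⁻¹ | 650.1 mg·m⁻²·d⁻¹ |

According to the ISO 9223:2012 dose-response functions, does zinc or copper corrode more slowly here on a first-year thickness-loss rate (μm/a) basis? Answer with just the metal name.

copper

zinc: T≤10 °C ⇒ hinge +0.038·(-4.9−10) = -0.5662
  sulphur-dioxide contribution → 0.9933 μm/a
  chloride contribution → 0.7664 μm/a
  ⇒ r_corr(zinc) = 1.76 μm/a
copper: T≤10 °C ⇒ hinge +0.126·(-4.9−10) = -1.8774
  sulphur-dioxide contribution → 0.1095 μm/a
  chloride contribution → 0.4476 μm/a
  ⇒ r_corr(copper) = 0.5572 μm/a
Ordering by μm/a: zinc (1.76) > copper (0.557)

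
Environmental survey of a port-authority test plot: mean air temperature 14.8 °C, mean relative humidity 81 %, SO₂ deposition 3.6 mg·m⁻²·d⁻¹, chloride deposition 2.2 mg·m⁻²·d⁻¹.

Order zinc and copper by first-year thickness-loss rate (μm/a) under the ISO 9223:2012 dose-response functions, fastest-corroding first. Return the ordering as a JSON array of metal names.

zinc: f(T) = -0.071·(T−10) [T>10 °C] = -0.3408
  Pd branch = 0.0129·Pd^0.44·e^(0.046·RH+f) = 0.6692 μm/a
  Cl⁻ term: 0.0175·2.2^0.57·exp(0.008·81+0.085·14.8) = 0.1845
  sum: 0.6692 + 0.1845 → r_corr = 0.8537 μm/a
copper: T>10 °C ⇒ hinge -0.080·(14.8−10) = -0.3840
  SO₂ term: 0.0053·3.6^0.26·exp(0.059·81-0.3840) = 0.5993
  Sd branch = 0.01025·Sd^0.27·e^(0.036·RH+0.049·T) = 0.4836 μm/a
  sum: 0.5993 + 0.4836 → r_corr = 1.083 μm/a
Ordering by μm/a: copper (1.08) > zinc (0.854)

["copper", "zinc"]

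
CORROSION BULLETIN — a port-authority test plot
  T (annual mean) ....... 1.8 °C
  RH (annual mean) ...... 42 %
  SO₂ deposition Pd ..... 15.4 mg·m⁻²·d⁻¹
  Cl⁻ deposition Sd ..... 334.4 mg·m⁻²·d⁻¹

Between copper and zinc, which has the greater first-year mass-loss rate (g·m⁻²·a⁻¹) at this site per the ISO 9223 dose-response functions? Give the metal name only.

zinc

copper: f(T) = +0.126·(T−10) [T≤10 °C] = -1.0332
  sulphur-dioxide contribution → 0.04576 μm/a
  chloride contribution → 0.2439 μm/a
  ⇒ r_corr(copper) = 0.2897 μm/a
  mass loss = 0.2897 μm/a × 8.96 g/cm³ = 2.595 g·m⁻²·a⁻¹
zinc: T≤10 °C ⇒ hinge +0.038·(1.8−10) = -0.3116
  sulphur-dioxide contribution → 0.2172 μm/a
  chloride contribution → 0.7839 μm/a
  ⇒ r_corr(zinc) = 1.001 μm/a
  mass loss = 1.001 μm/a × 7.14 g/cm³ = 7.147 g·m⁻²·a⁻¹
Ordering by g·m⁻²·a⁻¹: zinc (7.15) > copper (2.6)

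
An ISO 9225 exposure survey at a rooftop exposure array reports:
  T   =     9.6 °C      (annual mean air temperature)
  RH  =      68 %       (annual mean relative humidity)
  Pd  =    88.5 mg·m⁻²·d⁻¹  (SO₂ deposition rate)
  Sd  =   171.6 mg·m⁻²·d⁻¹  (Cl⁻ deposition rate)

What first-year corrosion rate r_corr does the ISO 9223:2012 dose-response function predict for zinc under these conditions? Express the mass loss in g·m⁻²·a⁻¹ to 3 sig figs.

zinc: temperature factor f = +0.038·(-0.4) = -0.0152
  Pd branch = 0.0129·Pd^0.44·e^(0.046·RH+f) = 2.085 μm/a
  Cl⁻ term: 0.0175·171.6^0.57·exp(0.008·68+0.085·9.6) = 1.28
  r_corr = 2.085 + 1.28 = 3.365 μm/a
Convert to mass loss: 3.365 μm/a × 7.14 g/cm³ = 24.03 g·m⁻²·a⁻¹

r_corr = 24.0 g·m⁻²·a⁻¹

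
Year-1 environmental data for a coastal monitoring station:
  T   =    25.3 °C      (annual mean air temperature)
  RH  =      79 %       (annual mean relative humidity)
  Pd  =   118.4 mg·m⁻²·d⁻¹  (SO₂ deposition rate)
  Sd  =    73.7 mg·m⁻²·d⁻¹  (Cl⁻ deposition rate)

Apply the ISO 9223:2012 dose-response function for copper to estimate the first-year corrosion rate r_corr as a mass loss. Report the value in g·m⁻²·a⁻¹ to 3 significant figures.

copper: T>10 °C ⇒ hinge -0.080·(25.3−10) = -1.2240
  sulphur-dioxide contribution → 0.5702 μm/a
  chloride contribution → 1.943 μm/a
  total first-year rate 2.513 μm/a
Convert to mass loss: 2.513 μm/a × 8.96 g/cm³ = 22.52 g·m⁻²·a⁻¹

r_corr = 22.5 g·m⁻²·a⁻¹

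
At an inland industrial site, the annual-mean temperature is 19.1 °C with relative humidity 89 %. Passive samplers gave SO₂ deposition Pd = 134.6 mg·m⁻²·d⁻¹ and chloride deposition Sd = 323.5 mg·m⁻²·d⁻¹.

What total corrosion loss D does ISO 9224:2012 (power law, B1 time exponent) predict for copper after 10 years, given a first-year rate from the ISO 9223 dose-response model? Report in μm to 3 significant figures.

copper: f(T) = -0.080·(T−10) [T>10 °C] = -0.7280
  SO₂ term: 0.0053·134.6^0.26·exp(0.059·89-0.7280) = 1.746
  Sd branch = 0.01025·Sd^0.27·e^(0.036·RH+0.049·T) = 3.064 μm/a
  sum: 1.746 + 3.064 → r_corr = 4.811 μm/a
ISO 9224: D(t) = r_corr · t^b with b = 0.667 (copper, B1)
  D(10) = 4.811 × 10^0.667 = 4.811 × 4.645 = 22.35 μm

D(10) = 22.3 μm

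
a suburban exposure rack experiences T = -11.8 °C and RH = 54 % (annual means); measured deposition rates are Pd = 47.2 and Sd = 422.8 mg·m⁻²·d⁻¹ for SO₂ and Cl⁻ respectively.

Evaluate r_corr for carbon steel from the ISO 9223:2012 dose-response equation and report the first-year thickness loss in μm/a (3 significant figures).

r_corr = 17.5 μm/a

carbon steel: T≤10 °C ⇒ hinge +0.150·(-11.8−10) = -3.2700
  SO₂ term: 1.77·47.2^0.52·exp(0.02·54-3.2700) = 1.47
  Cl⁻ term: 0.102·422.8^0.62·exp(0.033·54+0.04·-11.8) = 16.06
  sum: 1.47 + 16.06 → r_corr = 17.53 μm/a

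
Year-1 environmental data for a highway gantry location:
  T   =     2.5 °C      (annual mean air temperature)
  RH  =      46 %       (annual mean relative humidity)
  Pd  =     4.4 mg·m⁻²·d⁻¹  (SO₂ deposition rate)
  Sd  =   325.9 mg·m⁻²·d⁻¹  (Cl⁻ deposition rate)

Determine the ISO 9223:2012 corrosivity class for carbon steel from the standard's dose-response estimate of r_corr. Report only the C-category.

C2

carbon steel: temperature factor f = +0.150·(-7.5) = -1.1250
  Pd branch = 1.77·Pd^0.52·e^(0.02·RH+f) = 3.116 μm/a
  Cl⁻ term: 0.102·325.9^0.62·exp(0.033·46+0.04·2.5) = 18.6
  sum: 3.116 + 18.6 → r_corr = 21.71 μm/a
Category bounds: 1.3…25 μm/a bracket r_corr ⇒ C2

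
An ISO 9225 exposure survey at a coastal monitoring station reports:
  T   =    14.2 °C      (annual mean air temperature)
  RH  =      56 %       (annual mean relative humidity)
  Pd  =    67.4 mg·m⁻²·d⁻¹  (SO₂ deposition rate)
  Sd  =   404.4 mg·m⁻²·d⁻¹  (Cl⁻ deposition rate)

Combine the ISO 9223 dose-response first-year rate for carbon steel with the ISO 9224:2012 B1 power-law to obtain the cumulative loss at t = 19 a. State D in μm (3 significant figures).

carbon steel: T>10 °C ⇒ hinge -0.054·(14.2−10) = -0.2268
  sulphur-dioxide contribution → 38.62 μm/a
  chloride contribution → 47.21 μm/a
  total first-year rate 85.83 μm/a
Long-term exponent b (ISO 9224 Table 2, B1) = 0.523
  D(19) = 85.83 × 19^0.523 = 85.83 × 4.664 = 400.4 μm

D(19) = 400 μm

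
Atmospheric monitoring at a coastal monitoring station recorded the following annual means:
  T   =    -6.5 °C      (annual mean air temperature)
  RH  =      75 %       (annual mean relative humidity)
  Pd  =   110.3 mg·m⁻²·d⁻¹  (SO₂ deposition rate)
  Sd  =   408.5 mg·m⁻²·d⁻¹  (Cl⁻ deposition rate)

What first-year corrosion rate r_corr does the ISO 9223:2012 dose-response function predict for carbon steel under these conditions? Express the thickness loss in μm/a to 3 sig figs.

carbon steel: temperature factor f = +0.150·(-16.5) = -2.4750
  sulphur-dioxide contribution → 7.703 μm/a
  chloride contribution → 38.86 μm/a
  ⇒ r_corr(carbon steel) = 46.56 μm/a

r_corr = 46.6 μm/a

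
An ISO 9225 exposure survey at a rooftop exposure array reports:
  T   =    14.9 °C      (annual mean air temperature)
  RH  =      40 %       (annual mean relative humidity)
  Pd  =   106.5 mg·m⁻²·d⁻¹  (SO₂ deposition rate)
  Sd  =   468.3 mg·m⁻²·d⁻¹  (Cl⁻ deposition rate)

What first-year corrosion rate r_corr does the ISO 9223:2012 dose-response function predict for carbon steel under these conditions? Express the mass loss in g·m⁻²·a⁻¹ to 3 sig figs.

carbon steel: T>10 °C ⇒ hinge -0.054·(14.9−10) = -0.2646
  sulphur-dioxide contribution → 34.25 μm/a
  chloride contribution → 31.36 μm/a
  ⇒ r_corr(carbon steel) = 65.62 μm/a
Convert to mass loss: 65.62 μm/a × 7.85 g/cm³ = 515.1 g·m⁻²·a⁻¹

r_corr = 515 g·m⁻²·a⁻¹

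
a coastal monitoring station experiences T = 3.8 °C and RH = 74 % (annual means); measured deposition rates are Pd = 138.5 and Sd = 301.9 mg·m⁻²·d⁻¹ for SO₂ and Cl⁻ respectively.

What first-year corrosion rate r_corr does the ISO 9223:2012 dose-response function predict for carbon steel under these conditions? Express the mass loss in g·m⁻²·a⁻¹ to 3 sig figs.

r_corr = 682 g·m⁻²·a⁻¹

carbon steel: T≤10 °C ⇒ hinge +0.150·(3.8−10) = -0.9300
  SO₂ term: 1.77·138.5^0.52·exp(0.02·74-0.9300) = 39.85
  Sd branch = 0.102·Sd^0.62·e^(0.033·RH+0.04·T) = 47.06 μm/a
  r_corr = 39.85 + 47.06 = 86.91 μm/a
Convert to mass loss: 86.91 μm/a × 7.85 g/cm³ = 682.2 g·m⁻²·a⁻¹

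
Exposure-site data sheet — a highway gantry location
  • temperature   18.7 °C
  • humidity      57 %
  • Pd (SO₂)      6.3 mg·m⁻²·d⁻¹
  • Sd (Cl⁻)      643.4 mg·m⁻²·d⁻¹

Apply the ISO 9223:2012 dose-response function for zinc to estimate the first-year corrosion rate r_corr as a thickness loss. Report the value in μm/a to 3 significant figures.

zinc: T>10 °C ⇒ hinge -0.071·(18.7−10) = -0.6177
  SO₂ term: 0.0129·6.3^0.44·exp(0.046·57-0.6177) = 0.2152
  Sd branch = 0.0175·Sd^0.57·e^(0.008·RH+0.085·T) = 5.398 μm/a
  sum: 0.2152 + 5.398 → r_corr = 5.613 μm/a

r_corr = 5.61 μm/a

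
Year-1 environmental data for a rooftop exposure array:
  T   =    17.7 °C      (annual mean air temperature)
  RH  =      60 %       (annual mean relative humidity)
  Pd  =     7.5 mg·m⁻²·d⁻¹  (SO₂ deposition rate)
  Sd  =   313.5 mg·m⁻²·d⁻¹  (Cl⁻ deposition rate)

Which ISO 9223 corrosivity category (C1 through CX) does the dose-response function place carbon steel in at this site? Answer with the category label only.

C4

carbon steel: f(T) = -0.054·(T−10) [T>10 °C] = -0.4158
  sulphur-dioxide contribution → 11.06 μm/a
  chloride contribution → 52.92 μm/a
  total first-year rate 63.98 μm/a
Category bounds: 50…80 μm/a bracket r_corr ⇒ C4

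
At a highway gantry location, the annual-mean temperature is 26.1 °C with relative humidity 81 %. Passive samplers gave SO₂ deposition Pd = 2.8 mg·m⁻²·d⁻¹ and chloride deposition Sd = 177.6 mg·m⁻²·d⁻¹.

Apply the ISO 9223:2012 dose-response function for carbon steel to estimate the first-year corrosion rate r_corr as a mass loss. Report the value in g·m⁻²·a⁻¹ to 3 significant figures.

carbon steel: f(T) = -0.054·(T−10) [T>10 °C] = -0.8694
  SO₂ term: 1.77·2.8^0.52·exp(0.02·81-0.8694) = 6.404
  Sd branch = 0.102·Sd^0.62·e^(0.033·RH+0.04·T) = 104.1 μm/a
  r_corr = 6.404 + 104.1 = 110.5 μm/a
Convert to mass loss: 110.5 μm/a × 7.85 g/cm³ = 867.6 g·m⁻²·a⁻¹

r_corr = 868 g·m⁻²·a⁻¹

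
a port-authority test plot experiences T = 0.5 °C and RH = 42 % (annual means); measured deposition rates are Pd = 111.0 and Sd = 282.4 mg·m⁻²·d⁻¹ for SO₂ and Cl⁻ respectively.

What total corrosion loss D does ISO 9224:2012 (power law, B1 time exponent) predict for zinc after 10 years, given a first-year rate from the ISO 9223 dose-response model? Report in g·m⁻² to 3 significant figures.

D(10) = 52.5 g·m⁻²

zinc: f(T) = +0.038·(T−10) [T≤10 °C] = -0.3610
  Pd branch = 0.0129·Pd^0.44·e^(0.046·RH+f) = 0.493 μm/a
  Cl⁻ term: 0.0175·282.4^0.57·exp(0.008·42+0.085·0.5) = 0.6374
  r_corr = 0.493 + 0.6374 = 1.13 μm/a
Long-term exponent b (ISO 9224 Table 2, B1) = 0.813
  D(10) = 1.13 × 10^0.813 = 1.13 × 6.501 = 7.349 μm
  Mass loss = 7.349 μm × 7.14 g/cm³ = 52.47 g·m⁻²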